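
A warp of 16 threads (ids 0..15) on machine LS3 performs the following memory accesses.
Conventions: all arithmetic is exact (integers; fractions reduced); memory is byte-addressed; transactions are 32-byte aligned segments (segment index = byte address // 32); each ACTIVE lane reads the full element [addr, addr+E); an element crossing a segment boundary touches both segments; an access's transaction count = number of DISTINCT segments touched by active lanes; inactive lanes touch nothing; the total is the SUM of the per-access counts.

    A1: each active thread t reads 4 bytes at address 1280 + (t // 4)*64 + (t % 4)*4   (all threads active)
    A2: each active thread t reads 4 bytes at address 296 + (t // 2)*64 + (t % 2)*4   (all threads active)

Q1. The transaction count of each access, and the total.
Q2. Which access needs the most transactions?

A1: 4 transactions
A2: 8 transactions

Answer: 4,8; total 12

Answer: A2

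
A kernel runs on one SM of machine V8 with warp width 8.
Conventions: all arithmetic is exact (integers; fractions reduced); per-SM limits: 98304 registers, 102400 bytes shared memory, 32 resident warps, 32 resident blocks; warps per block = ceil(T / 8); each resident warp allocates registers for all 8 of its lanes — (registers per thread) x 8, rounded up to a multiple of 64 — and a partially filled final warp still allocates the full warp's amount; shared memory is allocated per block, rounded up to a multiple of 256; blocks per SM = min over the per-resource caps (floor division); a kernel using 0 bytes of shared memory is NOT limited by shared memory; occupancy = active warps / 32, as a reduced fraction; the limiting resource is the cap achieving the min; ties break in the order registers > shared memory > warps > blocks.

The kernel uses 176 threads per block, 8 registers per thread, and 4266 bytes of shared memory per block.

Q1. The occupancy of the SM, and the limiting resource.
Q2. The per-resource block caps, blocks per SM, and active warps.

Answer: occupancy 11/16, limited by warps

registers: 69 blocks
shared memory: 23 blocks
warps: 1 block
blocks: 32 blocks

Answer: 1 block, 22 active warps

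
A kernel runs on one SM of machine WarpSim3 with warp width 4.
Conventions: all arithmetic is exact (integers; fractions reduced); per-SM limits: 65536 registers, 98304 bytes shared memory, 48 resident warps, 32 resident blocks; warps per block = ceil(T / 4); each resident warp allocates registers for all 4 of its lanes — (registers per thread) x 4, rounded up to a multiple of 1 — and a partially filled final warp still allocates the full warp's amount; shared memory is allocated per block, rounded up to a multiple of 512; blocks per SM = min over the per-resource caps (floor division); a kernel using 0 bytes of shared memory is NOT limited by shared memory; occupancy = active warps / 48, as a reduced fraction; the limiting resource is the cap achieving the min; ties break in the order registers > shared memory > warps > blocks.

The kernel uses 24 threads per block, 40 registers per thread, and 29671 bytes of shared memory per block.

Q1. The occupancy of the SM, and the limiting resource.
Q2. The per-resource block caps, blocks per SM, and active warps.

Answer: occupancy 3/8, limited by shared memory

registers: 68 blocks
shared memory: 3 blocks
warps: 8 blocks
blocks: 32 blocks

Answer: 3 blocks, 18 active warps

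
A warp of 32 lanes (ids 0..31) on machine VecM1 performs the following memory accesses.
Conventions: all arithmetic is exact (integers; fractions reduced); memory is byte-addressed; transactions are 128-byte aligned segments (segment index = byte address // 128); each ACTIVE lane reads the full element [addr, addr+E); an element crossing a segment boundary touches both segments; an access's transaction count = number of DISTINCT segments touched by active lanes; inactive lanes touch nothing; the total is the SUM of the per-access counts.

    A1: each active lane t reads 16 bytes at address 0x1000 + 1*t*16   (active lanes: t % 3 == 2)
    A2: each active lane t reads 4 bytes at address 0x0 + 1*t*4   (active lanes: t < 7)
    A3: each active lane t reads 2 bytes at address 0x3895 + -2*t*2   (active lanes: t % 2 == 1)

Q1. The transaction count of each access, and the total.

A1: 4 transactions
A2: 1 transaction
A3: 2 transactions

Answer: 4,1,2; total 7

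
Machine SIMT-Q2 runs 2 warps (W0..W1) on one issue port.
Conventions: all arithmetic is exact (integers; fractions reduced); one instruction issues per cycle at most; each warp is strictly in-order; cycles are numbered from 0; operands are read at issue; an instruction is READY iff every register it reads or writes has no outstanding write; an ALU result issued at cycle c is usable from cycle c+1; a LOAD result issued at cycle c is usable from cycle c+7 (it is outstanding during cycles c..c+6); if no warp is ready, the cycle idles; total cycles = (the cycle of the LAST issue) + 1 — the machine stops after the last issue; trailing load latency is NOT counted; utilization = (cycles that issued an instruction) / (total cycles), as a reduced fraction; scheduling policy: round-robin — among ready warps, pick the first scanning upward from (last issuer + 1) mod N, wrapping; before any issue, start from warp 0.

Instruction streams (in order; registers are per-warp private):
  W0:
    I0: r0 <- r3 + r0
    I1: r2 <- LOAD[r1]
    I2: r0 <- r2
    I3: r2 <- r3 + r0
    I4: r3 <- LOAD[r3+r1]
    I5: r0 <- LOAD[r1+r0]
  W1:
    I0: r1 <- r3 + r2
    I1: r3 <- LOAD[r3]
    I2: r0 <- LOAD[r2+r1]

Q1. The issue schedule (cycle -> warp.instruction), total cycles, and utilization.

cycle 0: W0.I0
cycle 1: W1.I0
cycle 2: W0.I1
cycle 3: W1.I1
cycle 4: W1.I2
cycle 5: idle
cycle 6: idle
cycle 7: idle
cycle 8: idle
cycle 9: W0.I2
cycle 10: W0.I3
cycle 11: W0.I4
cycle 12: W0.I5

Answer: 13 cycles, utilization 9/13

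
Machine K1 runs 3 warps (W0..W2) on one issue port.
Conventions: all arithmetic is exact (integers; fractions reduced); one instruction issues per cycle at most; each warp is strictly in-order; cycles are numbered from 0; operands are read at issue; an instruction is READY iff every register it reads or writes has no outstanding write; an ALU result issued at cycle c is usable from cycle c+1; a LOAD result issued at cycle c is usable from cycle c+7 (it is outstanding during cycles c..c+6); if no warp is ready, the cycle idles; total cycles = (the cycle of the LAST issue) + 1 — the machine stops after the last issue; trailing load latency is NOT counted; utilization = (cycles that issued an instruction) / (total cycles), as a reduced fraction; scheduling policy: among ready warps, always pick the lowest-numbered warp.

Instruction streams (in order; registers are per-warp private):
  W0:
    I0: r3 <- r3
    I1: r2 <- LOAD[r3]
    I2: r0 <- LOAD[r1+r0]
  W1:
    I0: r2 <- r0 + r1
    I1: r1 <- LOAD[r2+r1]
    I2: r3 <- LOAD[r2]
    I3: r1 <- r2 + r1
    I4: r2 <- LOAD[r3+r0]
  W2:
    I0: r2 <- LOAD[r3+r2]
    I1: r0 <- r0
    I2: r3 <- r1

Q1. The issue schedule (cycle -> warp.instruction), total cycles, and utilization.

cycle 0: W0.I0
cycle 1: W0.I1
cycle 2: W0.I2
cycle 3: W1.I0
cycle 4: W1.I1
cycle 5: W1.I2
cycle 6: W2.I0
cycle 7: W2.I1
cycle 8: W2.I2
cycle 9: idle
cycle 10: idle
cycle 11: W1.I3
cycle 12: W1.I4

Answer: 13 cycles, utilization 11/13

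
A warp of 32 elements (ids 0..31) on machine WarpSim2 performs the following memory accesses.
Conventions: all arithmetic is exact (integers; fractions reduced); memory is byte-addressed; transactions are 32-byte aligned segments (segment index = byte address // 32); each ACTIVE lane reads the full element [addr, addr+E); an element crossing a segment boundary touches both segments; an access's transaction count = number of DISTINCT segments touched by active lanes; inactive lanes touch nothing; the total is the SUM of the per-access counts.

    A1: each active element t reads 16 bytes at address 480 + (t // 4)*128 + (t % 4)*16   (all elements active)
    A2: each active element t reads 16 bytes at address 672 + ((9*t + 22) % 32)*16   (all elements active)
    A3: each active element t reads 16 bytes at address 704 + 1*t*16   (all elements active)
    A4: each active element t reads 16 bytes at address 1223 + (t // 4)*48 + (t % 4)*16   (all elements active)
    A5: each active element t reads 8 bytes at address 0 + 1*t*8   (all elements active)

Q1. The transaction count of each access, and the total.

A1: 16 transactions
A2: 16 transactions
A3: 16 transactions
A4: 13 transactions
A5: 8 transactions

Answer: 16,16,16,13,8; total 69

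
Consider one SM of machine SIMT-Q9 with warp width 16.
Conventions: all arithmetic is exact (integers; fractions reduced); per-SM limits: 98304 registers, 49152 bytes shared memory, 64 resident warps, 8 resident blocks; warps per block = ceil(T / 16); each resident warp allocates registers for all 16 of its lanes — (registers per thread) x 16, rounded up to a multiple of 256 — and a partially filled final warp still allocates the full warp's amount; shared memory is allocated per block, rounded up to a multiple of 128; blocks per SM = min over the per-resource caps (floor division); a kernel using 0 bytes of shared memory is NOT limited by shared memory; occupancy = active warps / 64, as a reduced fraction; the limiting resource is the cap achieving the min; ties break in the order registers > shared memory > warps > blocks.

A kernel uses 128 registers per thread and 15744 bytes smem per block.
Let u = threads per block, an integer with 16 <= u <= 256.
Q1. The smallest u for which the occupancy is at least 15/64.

Answer: u = 65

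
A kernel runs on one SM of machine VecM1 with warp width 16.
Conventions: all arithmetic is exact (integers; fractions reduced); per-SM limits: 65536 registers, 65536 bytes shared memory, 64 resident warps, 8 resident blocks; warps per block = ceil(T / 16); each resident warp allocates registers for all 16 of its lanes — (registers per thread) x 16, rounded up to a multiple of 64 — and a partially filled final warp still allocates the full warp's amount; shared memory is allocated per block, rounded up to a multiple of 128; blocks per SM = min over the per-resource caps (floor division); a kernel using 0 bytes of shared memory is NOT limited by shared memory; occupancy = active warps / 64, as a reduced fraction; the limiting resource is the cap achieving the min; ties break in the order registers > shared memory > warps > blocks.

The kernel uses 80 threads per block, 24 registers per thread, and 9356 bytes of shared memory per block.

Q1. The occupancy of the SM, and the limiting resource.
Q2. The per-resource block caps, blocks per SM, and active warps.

Answer: occupancy 15/32, limited by shared memory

registers: 34 blocks
shared memory: 6 blocks
warps: 12 blocks
blocks: 8 blocks

Answer: 6 blocks, 30 active warps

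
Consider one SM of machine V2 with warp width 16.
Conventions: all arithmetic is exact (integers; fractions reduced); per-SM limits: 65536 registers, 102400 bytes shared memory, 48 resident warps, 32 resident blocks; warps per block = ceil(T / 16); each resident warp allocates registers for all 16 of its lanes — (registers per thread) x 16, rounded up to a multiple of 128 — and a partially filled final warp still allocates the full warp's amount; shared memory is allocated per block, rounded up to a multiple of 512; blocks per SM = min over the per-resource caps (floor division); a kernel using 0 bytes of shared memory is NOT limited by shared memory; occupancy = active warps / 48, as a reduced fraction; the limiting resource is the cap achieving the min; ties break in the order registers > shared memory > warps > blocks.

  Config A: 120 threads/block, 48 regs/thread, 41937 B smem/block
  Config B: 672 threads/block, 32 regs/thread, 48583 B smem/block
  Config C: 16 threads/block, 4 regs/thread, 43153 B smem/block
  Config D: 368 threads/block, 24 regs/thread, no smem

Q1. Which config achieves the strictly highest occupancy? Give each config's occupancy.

occupancies: A 1/3, B 7/8, C 1/24, D 23/24

Answer: D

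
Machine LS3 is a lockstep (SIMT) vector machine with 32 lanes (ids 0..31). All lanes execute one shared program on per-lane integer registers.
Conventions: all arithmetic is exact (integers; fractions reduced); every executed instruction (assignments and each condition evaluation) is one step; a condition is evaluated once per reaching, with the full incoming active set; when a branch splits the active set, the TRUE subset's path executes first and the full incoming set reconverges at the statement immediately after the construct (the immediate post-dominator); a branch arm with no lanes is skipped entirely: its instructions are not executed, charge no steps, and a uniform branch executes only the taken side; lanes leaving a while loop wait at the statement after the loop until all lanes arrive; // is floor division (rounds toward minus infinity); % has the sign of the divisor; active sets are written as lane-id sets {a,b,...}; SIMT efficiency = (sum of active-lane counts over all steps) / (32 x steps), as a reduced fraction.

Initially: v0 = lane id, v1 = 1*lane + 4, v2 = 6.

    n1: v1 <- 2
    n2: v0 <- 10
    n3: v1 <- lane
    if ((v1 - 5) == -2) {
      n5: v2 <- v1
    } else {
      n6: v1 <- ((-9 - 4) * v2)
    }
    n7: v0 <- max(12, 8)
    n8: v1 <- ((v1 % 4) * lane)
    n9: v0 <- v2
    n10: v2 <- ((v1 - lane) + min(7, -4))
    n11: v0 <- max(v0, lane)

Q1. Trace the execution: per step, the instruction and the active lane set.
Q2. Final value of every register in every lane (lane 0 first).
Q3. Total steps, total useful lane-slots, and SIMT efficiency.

step 0: v1 <- 2                      {0,1,2,3,4,5,6,7,8,9,10,11,12,13,14,15,16,17,18,19,20,21,22,23,24,25,26,27,28,29,30,31}
step 1: v0 <- 10                     {0,1,2,3,4,5,6,7,8,9,10,11,12,13,14,15,16,17,18,19,20,21,22,23,24,25,26,27,28,29,30,31}
step 2: v1 <- lane                   {0,1,2,3,4,5,6,7,8,9,10,11,12,13,14,15,16,17,18,19,20,21,22,23,24,25,26,27,28,29,30,31}
step 3: eval ((v1 - 5) == -2)        {0,1,2,3,4,5,6,7,8,9,10,11,12,13,14,15,16,17,18,19,20,21,22,23,24,25,26,27,28,29,30,31}
step 4: v2 <- v1                     {3}
step 5: v1 <- ((-9 - 4) * v2)        {0,1,2,4,5,6,7,8,9,10,11,12,13,14,15,16,17,18,19,20,21,22,23,24,25,26,27,28,29,30,31}
step 6: v0 <- max(12, 8)             {0,1,2,3,4,5,6,7,8,9,10,11,12,13,14,15,16,17,18,19,20,21,22,23,24,25,26,27,28,29,30,31}
step 7: v1 <- ((v1 % 4) * lane)      {0,1,2,3,4,5,6,7,8,9,10,11,12,13,14,15,16,17,18,19,20,21,22,23,24,25,26,27,28,29,30,31}
step 8: v0 <- v2                     {0,1,2,3,4,5,6,7,8,9,10,11,12,13,14,15,16,17,18,19,20,21,22,23,24,25,26,27,28,29,30,31}
step 9: v2 <- ((v1 - lane) + min(7, -4)) {0,1,2,3,4,5,6,7,8,9,10,11,12,13,14,15,16,17,18,19,20,21,22,23,24,25,26,27,28,29,30,31}
step 10: v0 <- max(v0, lane)          {0,1,2,3,4,5,6,7,8,9,10,11,12,13,14,15,16,17,18,19,20,21,22,23,24,25,26,27,28,29,30,31}

Answer: 11 steps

v0: 6,6,6,3,6,6,6,7,8,9,10,11,12,13,14,15,16,17,18,19,20,21,22,23,24,25,26,27,28,29,30,31
v1: 0,2,4,9,8,10,12,14,16,18,20,22,24,26,28,30,32,34,36,38,40,42,44,46,48,50,52,54,56,58,60,62
v2: -4,-3,-2,2,0,1,2,3,4,5,6,7,8,9,10,11,12,13,14,15,16,17,18,19,20,21,22,23,24,25,26,27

steps = 11; useful = 320; efficiency = 320/352 = 10/11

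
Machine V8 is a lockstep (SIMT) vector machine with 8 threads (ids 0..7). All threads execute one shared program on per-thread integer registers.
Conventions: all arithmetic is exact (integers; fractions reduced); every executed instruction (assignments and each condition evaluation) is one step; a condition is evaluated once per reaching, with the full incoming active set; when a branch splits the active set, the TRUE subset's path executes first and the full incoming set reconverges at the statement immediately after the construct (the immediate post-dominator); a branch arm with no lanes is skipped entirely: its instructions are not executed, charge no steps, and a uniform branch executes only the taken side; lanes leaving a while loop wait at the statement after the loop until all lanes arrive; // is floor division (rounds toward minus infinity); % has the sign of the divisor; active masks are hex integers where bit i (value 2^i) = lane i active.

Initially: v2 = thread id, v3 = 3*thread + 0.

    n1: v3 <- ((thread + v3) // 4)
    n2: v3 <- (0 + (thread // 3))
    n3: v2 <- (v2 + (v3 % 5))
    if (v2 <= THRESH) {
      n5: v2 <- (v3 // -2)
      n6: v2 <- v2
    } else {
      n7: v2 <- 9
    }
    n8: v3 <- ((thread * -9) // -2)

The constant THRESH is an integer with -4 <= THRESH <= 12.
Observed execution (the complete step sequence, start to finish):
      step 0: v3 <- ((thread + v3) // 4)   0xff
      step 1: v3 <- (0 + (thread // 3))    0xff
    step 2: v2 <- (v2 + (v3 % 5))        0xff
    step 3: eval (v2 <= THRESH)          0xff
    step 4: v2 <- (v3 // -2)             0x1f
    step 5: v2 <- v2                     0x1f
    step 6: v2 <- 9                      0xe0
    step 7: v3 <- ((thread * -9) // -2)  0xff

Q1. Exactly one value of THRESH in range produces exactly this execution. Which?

Answer: THRESH = 5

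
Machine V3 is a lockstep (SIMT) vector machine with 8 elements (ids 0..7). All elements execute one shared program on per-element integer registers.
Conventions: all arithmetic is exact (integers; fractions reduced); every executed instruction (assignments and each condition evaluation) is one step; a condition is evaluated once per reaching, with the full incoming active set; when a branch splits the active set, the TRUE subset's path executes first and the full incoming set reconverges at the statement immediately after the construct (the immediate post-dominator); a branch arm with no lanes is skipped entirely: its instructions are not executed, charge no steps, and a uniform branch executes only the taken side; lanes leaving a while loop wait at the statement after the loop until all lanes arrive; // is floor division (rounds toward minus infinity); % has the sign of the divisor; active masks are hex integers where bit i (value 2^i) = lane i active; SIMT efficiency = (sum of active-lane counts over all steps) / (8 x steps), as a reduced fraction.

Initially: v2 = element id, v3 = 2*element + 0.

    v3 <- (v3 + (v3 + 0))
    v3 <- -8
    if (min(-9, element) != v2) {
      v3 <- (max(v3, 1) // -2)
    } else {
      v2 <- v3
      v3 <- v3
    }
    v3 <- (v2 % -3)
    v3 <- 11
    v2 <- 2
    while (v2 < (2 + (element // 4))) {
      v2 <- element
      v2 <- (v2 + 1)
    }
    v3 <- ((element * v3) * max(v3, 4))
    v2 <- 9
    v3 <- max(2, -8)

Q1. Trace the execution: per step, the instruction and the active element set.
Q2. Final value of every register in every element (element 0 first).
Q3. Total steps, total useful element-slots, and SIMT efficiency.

step 0: v3 <- (v3 + (v3 + 0))        0xff
step 1: v3 <- -8                     0xff
step 2: eval (min(-9, element) != v2) 0xff
step 3: v3 <- (max(v3, 1) // -2)     0xff
step 4: v3 <- (v2 % -3)              0xff
step 5: v3 <- 11                     0xff
step 6: v2 <- 2                      0xff
step 7: eval (v2 < (2 + (element // 4))) 0xff
step 8: v2 <- element                0xf0
step 9: v2 <- (v2 + 1)               0xf0
step 10: eval (v2 < (2 + (element // 4))) 0xf0
step 11: v3 <- ((element * v3) * max(v3, 4)) 0xff
step 12: v2 <- 9                      0xff
step 13: v3 <- max(2, -8)             0xff

Answer: 14 steps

v2: 9,9,9,9,9,9,9,9
v3: 2,2,2,2,2,2,2,2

steps = 14; useful = 100; efficiency = 100/112 = 25/28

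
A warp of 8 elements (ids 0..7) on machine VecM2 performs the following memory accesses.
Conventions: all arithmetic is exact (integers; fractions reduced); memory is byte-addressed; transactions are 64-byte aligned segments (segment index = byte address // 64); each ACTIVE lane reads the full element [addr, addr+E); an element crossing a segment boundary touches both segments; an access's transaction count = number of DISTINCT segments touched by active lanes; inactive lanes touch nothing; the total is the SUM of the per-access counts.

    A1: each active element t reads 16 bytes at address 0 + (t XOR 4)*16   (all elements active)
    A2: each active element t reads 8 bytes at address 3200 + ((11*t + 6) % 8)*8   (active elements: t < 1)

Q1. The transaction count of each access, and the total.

A1: 2 transactions
A2: 1 transaction

Answer: 2,1; total 3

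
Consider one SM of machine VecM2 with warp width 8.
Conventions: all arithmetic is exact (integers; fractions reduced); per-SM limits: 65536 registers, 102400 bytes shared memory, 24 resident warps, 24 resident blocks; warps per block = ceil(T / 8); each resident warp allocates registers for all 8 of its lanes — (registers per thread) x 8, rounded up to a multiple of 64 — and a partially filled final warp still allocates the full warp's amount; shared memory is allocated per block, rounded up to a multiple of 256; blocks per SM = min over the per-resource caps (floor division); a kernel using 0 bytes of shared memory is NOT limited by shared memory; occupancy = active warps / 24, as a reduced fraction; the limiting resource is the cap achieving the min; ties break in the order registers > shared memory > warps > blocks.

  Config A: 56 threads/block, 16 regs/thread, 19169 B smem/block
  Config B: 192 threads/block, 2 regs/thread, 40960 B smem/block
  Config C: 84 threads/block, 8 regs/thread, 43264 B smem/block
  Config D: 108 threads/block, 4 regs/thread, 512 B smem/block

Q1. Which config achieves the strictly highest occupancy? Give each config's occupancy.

occupancies: A 7/8, B 1, C 11/12, D 7/12

Answer: B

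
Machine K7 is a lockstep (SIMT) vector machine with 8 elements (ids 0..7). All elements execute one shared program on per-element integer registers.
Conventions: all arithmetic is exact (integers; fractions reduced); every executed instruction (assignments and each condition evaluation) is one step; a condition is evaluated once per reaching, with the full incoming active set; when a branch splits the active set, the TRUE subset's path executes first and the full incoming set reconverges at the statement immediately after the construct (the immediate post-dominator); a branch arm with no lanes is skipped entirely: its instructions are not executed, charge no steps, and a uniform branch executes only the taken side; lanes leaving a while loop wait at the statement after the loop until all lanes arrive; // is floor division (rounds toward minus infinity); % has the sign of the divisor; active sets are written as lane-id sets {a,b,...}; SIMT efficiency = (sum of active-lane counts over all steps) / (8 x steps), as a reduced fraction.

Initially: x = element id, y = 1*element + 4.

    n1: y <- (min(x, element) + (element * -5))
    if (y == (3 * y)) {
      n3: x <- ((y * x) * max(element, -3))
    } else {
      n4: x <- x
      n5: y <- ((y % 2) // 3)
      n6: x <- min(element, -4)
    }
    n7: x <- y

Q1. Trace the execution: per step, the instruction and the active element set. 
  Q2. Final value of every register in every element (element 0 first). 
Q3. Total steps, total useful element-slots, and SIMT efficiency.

step 0: y <- (min(x, element) + (element * -5)) {0,1,2,3,4,5,6,7}
step 1: eval (y == (3 * y))          {0,1,2,3,4,5,6,7}
step 2: x <- ((y * x) * max(element, -3)) {0}
step 3: x <- x                       {1,2,3,4,5,6,7}
step 4: y <- ((y % 2) // 3)          {1,2,3,4,5,6,7}
step 5: x <- min(element, -4)        {1,2,3,4,5,6,7}
step 6: x <- y                       {0,1,2,3,4,5,6,7}

Answer: 7 steps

x: 0,0,0,0,0,0,0,0
y: 0,0,0,0,0,0,0,0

steps = 7; useful = 46; efficiency = 46/56 = 23/28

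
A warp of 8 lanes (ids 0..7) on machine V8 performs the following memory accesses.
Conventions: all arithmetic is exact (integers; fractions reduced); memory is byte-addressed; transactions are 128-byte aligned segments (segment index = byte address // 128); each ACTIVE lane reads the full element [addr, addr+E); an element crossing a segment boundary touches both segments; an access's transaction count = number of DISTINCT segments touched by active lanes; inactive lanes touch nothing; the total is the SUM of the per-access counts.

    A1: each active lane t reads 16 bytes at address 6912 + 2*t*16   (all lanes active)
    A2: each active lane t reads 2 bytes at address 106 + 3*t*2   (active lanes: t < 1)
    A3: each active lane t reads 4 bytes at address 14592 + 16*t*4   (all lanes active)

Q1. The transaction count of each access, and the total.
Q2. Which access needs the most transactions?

A1: 2 transactions
A2: 1 transaction
A3: 4 transactions

Answer: 2,1,4; total 7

Answer: A3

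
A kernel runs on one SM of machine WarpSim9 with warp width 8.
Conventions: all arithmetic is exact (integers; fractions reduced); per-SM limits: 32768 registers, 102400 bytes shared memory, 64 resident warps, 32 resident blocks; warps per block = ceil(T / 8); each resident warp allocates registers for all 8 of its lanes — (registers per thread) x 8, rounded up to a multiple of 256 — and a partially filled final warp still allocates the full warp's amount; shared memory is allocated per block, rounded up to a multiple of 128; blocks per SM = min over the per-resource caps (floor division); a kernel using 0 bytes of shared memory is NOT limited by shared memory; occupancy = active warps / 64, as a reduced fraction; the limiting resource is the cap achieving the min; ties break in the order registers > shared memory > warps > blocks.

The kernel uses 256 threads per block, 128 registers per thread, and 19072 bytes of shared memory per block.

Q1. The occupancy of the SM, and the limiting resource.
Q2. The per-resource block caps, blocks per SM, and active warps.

Answer: occupancy 1/2, limited by registers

registers: 1 block
shared memory: 5 blocks
warps: 2 blocks
blocks: 32 blocks

Answer: 1 block, 32 active warps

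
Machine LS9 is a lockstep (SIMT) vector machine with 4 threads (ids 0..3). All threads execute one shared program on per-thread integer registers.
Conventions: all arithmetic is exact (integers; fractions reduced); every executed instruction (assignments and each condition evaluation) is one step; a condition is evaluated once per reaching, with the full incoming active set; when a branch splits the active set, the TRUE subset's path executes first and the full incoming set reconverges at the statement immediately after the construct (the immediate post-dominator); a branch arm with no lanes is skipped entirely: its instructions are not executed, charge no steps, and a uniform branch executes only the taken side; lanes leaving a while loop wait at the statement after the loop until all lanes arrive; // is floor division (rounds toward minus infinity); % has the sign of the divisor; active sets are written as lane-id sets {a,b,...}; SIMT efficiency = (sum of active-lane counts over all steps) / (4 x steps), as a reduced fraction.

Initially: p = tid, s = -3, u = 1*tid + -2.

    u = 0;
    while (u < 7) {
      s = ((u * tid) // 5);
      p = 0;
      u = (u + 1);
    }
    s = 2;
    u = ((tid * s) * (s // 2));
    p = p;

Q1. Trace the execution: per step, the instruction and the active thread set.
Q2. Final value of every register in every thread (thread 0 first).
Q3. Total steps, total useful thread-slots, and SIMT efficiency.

step 0: u <- 0                       {0,1,2,3}
step 1: eval (u < 7)                 {0,1,2,3}
step 2: s <- ((u * tid) // 5)        {0,1,2,3}
step 3: p <- 0                       {0,1,2,3}
step 4: u <- (u + 1)                 {0,1,2,3}
step 5: eval (u < 7)                 {0,1,2,3}
step 6: s <- ((u * tid) // 5)        {0,1,2,3}
step 7: p <- 0                       {0,1,2,3}
step 8: u <- (u + 1)                 {0,1,2,3}
step 9: eval (u < 7)                 {0,1,2,3}
step 10: s <- ((u * tid) // 5)        {0,1,2,3}
step 11: p <- 0                       {0,1,2,3}
step 12: u <- (u + 1)                 {0,1,2,3}
step 13: eval (u < 7)                 {0,1,2,3}
step 14: s <- ((u * tid) // 5)        {0,1,2,3}
step 15: p <- 0                       {0,1,2,3}
step 16: u <- (u + 1)                 {0,1,2,3}
step 17: eval (u < 7)                 {0,1,2,3}
step 18: s <- ((u * tid) // 5)        {0,1,2,3}
step 19: p <- 0                       {0,1,2,3}
step 20: u <- (u + 1)                 {0,1,2,3}
step 21: eval (u < 7)                 {0,1,2,3}
step 22: s <- ((u * tid) // 5)        {0,1,2,3}
step 23: p <- 0                       {0,1,2,3}
step 24: u <- (u + 1)                 {0,1,2,3}
step 25: eval (u < 7)                 {0,1,2,3}
step 26: s <- ((u * tid) // 5)        {0,1,2,3}
step 27: p <- 0                       {0,1,2,3}
step 28: u <- (u + 1)                 {0,1,2,3}
step 29: eval (u < 7)                 {0,1,2,3}
step 30: s <- 2                       {0,1,2,3}
step 31: u <- ((tid * s) * (s // 2))  {0,1,2,3}
step 32: p <- p                       {0,1,2,3}

Answer: 33 steps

p: 0,0,0,0
s: 2,2,2,2
u: 0,2,4,6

steps = 33; useful = 132; efficiency = 132/132 = 1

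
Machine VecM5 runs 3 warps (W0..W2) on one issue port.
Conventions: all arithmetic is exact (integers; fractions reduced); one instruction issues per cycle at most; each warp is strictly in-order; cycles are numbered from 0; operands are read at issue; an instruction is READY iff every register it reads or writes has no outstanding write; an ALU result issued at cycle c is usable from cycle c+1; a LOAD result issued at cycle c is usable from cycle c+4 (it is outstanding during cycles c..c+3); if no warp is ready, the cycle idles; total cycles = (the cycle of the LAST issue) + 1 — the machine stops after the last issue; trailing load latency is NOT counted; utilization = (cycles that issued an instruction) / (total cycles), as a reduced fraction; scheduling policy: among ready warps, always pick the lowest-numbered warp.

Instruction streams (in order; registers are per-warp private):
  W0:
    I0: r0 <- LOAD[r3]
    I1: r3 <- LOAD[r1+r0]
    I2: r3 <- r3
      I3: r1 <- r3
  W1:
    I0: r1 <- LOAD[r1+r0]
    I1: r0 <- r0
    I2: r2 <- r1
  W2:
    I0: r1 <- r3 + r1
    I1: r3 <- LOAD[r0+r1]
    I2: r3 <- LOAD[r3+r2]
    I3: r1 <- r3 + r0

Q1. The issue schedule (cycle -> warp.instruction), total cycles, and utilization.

cycle 0: W0.I0
cycle 1: W1.I0
cycle 2: W1.I1
cycle 3: W2.I0
cycle 4: W0.I1
cycle 5: W1.I2
cycle 6: W2.I1
cycle 7: idle
cycle 8: W0.I2
cycle 9: W0.I3
cycle 10: W2.I2
cycle 11: idle
cycle 12: idle
cycle 13: idle
cycle 14: W2.I3

Answer: 15 cycles, utilization 11/15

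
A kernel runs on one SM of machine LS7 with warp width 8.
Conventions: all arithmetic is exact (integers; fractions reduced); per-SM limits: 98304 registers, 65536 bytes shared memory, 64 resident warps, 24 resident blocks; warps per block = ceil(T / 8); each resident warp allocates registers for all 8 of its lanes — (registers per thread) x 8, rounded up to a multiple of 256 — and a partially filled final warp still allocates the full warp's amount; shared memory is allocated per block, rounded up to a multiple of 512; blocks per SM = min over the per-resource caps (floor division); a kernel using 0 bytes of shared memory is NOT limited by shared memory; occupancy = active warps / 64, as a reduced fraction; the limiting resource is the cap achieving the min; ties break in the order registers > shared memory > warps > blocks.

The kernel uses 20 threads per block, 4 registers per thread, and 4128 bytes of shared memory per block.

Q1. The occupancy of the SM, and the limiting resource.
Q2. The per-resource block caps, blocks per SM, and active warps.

Answer: occupancy 21/32, limited by shared memory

registers: 128 blocks
shared memory: 14 blocks
warps: 21 blocks
blocks: 24 blocks

Answer: 14 blocks, 42 active warps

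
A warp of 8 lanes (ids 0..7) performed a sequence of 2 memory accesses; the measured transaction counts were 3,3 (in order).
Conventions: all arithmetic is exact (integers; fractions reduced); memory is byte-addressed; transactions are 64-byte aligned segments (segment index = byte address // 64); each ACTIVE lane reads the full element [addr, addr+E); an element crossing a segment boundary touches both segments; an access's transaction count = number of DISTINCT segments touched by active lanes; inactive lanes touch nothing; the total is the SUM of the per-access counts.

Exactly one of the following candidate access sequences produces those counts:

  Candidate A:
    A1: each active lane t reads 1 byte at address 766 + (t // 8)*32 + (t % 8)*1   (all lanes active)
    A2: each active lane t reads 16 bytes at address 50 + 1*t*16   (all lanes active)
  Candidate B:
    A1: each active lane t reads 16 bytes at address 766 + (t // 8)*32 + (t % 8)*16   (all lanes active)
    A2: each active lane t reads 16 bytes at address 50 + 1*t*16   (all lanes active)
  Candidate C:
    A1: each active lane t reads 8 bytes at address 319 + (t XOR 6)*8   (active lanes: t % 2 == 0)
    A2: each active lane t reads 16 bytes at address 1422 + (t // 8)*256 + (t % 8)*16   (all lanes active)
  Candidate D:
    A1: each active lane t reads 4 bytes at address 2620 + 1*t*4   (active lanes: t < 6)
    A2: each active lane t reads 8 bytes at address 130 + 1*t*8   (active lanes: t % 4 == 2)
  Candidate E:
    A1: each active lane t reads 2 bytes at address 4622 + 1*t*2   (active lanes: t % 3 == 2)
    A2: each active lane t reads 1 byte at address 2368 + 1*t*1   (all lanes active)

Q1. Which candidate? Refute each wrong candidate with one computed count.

A: A1 gives 2 transactions, not 3
C: A1 gives 2 transactions, not 3
D: A1 gives 2 transactions, not 3
E: A1 gives 1 transaction, not 3
B: all counts match (3,3)

Answer: B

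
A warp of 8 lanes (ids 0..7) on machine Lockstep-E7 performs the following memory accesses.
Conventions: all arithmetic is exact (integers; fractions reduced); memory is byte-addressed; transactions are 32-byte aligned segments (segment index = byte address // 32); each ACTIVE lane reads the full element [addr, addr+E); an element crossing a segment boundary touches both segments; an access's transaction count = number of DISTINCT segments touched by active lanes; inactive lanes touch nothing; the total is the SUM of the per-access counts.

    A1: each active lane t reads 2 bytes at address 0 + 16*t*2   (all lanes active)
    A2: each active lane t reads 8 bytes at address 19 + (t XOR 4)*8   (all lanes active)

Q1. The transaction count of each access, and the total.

A1: 8 transactions
A2: 3 transactions

Answer: 8,3; total 11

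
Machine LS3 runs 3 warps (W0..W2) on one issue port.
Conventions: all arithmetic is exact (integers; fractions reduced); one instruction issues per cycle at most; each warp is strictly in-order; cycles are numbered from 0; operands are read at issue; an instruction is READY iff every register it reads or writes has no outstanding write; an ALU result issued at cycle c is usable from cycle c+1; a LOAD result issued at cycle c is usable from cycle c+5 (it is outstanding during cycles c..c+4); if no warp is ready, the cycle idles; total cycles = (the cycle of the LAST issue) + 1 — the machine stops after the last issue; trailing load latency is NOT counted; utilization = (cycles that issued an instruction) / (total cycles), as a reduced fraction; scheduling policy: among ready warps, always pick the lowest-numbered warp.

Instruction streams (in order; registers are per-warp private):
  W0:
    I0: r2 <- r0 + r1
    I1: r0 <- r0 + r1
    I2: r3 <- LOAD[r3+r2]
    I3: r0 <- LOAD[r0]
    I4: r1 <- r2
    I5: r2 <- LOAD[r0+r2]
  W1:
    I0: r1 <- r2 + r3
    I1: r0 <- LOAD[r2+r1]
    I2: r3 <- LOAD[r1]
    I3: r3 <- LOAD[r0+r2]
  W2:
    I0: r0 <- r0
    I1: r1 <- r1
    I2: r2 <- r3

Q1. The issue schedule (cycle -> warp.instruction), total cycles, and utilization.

cycle 0: W0.I0
cycle 1: W0.I1
cycle 2: W0.I2
cycle 3: W0.I3
cycle 4: W0.I4
cycle 5: W1.I0
cycle 6: W1.I1
cycle 7: W1.I2
cycle 8: W0.I5
cycle 9: W2.I0
cycle 10: W2.I1
cycle 11: W2.I2
cycle 12: W1.I3

Answer: 13 cycles, utilization 1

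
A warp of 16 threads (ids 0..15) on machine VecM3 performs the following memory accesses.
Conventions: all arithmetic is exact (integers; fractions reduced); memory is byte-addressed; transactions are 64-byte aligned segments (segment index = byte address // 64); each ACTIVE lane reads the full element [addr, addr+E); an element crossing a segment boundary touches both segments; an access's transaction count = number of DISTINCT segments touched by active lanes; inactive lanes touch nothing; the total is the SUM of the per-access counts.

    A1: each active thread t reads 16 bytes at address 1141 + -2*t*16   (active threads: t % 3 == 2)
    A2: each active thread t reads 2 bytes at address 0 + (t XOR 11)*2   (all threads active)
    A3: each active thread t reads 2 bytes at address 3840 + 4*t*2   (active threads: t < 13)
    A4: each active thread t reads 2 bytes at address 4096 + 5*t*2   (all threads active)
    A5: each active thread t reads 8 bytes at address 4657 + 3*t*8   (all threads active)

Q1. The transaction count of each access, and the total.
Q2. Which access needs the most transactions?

A1: 8 transactions
A2: 1 transaction
A3: 2 transactions
A4: 3 transactions
A5: 7 transactions

Answer: 8,1,2,3,7; total 21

Answer: A1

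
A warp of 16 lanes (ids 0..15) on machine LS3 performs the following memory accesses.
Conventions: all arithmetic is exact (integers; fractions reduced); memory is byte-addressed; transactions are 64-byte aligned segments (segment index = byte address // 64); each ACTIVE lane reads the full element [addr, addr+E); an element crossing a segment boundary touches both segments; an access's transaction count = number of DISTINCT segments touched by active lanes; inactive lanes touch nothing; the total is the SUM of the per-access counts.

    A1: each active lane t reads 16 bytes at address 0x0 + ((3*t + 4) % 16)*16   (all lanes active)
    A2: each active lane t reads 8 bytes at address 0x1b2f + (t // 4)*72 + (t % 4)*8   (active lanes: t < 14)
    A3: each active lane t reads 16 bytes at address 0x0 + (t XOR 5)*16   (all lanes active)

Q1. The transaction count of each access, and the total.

A1: 4 transactions
A2: 5 transactions
A3: 4 transactions

Answer: 4,5,4; total 13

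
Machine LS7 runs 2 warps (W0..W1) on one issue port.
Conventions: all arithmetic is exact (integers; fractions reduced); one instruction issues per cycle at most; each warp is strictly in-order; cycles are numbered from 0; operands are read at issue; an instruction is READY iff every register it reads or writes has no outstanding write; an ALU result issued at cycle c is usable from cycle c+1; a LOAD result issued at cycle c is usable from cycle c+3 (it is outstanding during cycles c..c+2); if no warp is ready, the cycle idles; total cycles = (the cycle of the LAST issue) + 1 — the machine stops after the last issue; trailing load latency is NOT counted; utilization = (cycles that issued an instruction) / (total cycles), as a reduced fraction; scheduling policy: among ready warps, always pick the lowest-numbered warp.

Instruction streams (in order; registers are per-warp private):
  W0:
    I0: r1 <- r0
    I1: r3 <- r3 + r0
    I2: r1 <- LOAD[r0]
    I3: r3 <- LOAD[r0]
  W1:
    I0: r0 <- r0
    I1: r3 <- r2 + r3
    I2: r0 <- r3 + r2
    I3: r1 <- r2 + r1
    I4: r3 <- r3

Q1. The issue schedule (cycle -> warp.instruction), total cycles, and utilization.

cycle 0: W0.I0
cycle 1: W0.I1
cycle 2: W0.I2
cycle 3: W0.I3
cycle 4: W1.I0
cycle 5: W1.I1
cycle 6: W1.I2
cycle 7: W1.I3
cycle 8: W1.I4

Answer: 9 cycles, utilization 1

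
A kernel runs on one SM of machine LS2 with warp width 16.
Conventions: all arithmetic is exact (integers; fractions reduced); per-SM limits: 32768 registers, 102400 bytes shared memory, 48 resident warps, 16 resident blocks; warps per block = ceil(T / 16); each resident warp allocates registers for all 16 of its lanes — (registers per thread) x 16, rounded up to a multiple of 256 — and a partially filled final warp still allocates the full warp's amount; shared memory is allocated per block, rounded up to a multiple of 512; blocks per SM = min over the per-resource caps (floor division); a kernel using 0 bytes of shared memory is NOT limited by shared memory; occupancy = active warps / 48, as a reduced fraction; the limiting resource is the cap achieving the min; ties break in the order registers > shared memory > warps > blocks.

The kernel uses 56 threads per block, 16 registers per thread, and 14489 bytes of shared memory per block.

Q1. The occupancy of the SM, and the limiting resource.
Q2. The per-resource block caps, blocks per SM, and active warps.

Answer: occupancy 1/2, limited by shared memory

registers: 32 blocks
shared memory: 6 blocks
warps: 12 blocks
blocks: 16 blocks

Answer: 6 blocks, 24 active warps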